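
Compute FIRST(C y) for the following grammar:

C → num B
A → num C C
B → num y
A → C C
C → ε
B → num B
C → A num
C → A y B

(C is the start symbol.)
FIRST sets of the non-terminals involved (from the grammar, by fixed-point iteration):
  FIRST(C) = { 'num', 'y', ε }

To compute FIRST(C y), process the symbols left to right:
Symbol C is a non-terminal. Add FIRST(C) \ {ε} = { 'num', 'y' }
C is nullable (ε ∈ FIRST(C)), continue to the next symbol.
Symbol y is a terminal. Add 'y' and stop.
FIRST(C y) = { 'num', 'y' }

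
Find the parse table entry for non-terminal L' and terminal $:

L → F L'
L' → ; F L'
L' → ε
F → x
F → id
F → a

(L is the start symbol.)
To find M[L', $], we find productions for L' where $ is in the predict set (PREDICT(N → α) = (FIRST(α) \ {ε}) ∪ (FOLLOW(N) if α ⇒* ε)).

Relevant sets:
  FOLLOW(L') = { $ }

L' → ; F L': PREDICT = { ';' }
L' → ε: PREDICT = { $ }
  $ is in predict set, so this production goes in M[L', $]

M[L', $] = L' → ε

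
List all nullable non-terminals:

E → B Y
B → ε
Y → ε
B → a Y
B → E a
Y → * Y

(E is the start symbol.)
{ 'B', 'E', 'Y' }

ε-productions: B → ε, Y → ε
So B, Y are immediately nullable.
E → B Y: every symbol on the right is nullable, so E is nullable too.
Every non-terminal is now nullable.
Nullable = { 'B', 'E', 'Y' }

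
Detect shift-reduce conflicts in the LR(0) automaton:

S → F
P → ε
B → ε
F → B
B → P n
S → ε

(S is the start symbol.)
No shift-reduce conflicts

A shift-reduce conflict occurs when an LR(0) state has both:
  - a complete (reduce) item [A → α .] (dot at the end), and
  - a shift item [B → β . c γ] (dot before a terminal).

Augment with S' → S and build the canonical LR(0) collection (I0 = CLOSURE({[S' → . S]}), then GOTO on every symbol after a dot until no new states appear). It has 6 states:
  I0: { [B → . P n], [B → .], [F → . B], [P → .], [S → . F], [S → .], [S' → . S] }  — 3 reduces
  I1: { [F → B .] }  — reduce
  I2: { [S → F .] }  — reduce
  I3: { [B → P . n] }  — shift
  I4: { [S' → S .] }  — accept
  I5: { [B → P n .] }  — reduce

No state contains both a complete item and a shift item.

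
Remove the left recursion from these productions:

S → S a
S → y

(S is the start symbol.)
S → y S'
S' → a S'
S' → ε

S is directly left-recursive. The standard transformation for
  A → A α₁ | ... | A α_m | β₁ | ... | β_n
is
  A  → β₁ A' | ... | β_n A'
  A' → α₁ A' | ... | α_m A' | ε

S → y becomes S → y S'
S → S a becomes S' → a S'
Add S' → ε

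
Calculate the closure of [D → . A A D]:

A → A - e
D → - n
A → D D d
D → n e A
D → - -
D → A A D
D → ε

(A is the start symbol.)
{ [A → . A - e], [A → . D D d], [D → . - -], [D → . - n], [D → . A A D], [D → . n e A], [D → .] }

To compute CLOSURE, for each item [A → α.Bβ] where B is a non-terminal, add [B → .γ] for all productions B → γ; repeat for the newly added items until nothing changes.

Start with: [D → . A A D]
  [D → . A A D] has the dot before A: add [A → . A - e], [A → . D D d]
  [A → . D D d] has the dot before D: add [D → . - n], [D → . n e A], [D → . - -], [D → .]
No further items can be added.

CLOSURE = { [A → . A - e], [A → . D D d], [D → . - -], [D → . - n], [D → . A A D], [D → . n e A], [D → .] }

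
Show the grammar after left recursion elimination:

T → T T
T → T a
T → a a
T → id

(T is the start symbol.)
T is directly left-recursive. The standard transformation for
  A → A α₁ | ... | A α_m | β₁ | ... | β_n
is
  A  → β₁ A' | ... | β_n A'
  A' → α₁ A' | ... | α_m A' | ε

T → a a becomes T → a a T'
T → id becomes T → id T'
T → T T becomes T' → T T'
T → T a becomes T' → a T'
Add T' → ε

Resulting grammar:
T → a a T'
T → id T'
T' → T T'
T' → a T'
T' → ε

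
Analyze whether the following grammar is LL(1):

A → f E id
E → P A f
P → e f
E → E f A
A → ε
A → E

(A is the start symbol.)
No. Predict set conflict for A: { 'f' }

A grammar is LL(1) if for each non-terminal N with multiple productions, the predict sets of those productions are pairwise disjoint, where PREDICT(N → α) = (FIRST(α) \ {ε}) ∪ (FOLLOW(N) if α ⇒* ε).

Relevant sets:
  FIRST(E) = { 'e' }
  FIRST(P) = { 'e' }
  FOLLOW(A) = { $, 'f', 'id' }

For A:
  PREDICT(A → f E id) = { 'f' }
  PREDICT(A → ε) = { $, 'f', 'id' }
  PREDICT(A → E) = { 'e' }
For E:
  PREDICT(E → P A f) = { 'e' }
  PREDICT(E → E f A) = { 'e' }
P has a single production, so nothing to check there.

Conflict found: Predict set conflict for A: { 'f' }
The grammar is NOT LL(1).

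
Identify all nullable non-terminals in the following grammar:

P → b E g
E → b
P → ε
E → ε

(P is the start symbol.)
A non-terminal is nullable if it can derive ε (the empty string): either it has an ε-production, or it has a production whose right-hand side consists entirely of nullable non-terminals.

ε-productions: P → ε, E → ε
So P, E are immediately nullable.
Every non-terminal is now nullable.
Nullable = { 'E', 'P' }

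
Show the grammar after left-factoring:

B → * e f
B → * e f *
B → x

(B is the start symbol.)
B → * e f B'
B' → ε
B' → *
B → x

Left-factoring transforms A → αβ₁ | αβ₂ into A → αA' and A' → β₁ | β₂
(α is the longest common prefix among the alternatives). Repeat until
no nonterminal has two alternatives with a common prefix.

Round 1: B has alternatives sharing prefix '* e f'. Introduce B': B → * e f B'
  Add: B' → ε
  Add: B' → *

No remaining common prefixes — done.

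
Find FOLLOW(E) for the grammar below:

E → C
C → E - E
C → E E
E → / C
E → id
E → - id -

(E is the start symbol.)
To compute FOLLOW(E), find every occurrence of E on a right-hand side N → α E β: add FIRST(β) \ {ε}, and if β is empty or nullable also add FOLLOW(N). Iterate to a fixed point.

E is the start symbol, so $ ∈ FOLLOW(E).
In C → E - E: E is followed by '-' E, add FIRST('-' E) \ {ε} = { '-' }
In C → E - E: E is at the end, add FOLLOW(C)
In C → E E: E is followed by E, add FIRST(E) \ {ε} = { '-', '/', 'id' }
In C → E E: E is at the end, add FOLLOW(C)

The FOLLOW sets referred to above (computed the same way, to a fixed point):
  FOLLOW(C) = { $, '-', '/', 'id' }

Taking the union: FOLLOW(E) = { $, '-', '/', 'id' }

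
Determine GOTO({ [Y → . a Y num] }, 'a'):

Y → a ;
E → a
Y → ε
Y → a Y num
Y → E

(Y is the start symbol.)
{ [E → . a], [Y → . E], [Y → . a ;], [Y → . a Y num], [Y → .], [Y → a . Y num] }

GOTO(I, 'a') = CLOSURE({ [A → αX.β] : [A → α.Xβ] ∈ I, X = 'a' })

Items with dot before 'a', with the dot advanced:
  [Y → . a Y num] → [Y → a . Y num]
Closure of the advanced items:
  [Y → a . Y num] has the dot before Y: add [Y → . a ;], [Y → .], [Y → . a Y num], [Y → . E]
  [Y → . E] has the dot before E: add [E → . a]

GOTO = { [E → . a], [Y → . E], [Y → . a ;], [Y → . a Y num], [Y → .], [Y → a . Y num] }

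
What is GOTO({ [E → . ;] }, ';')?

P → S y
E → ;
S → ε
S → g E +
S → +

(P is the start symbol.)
{ [E → ; .] }

GOTO(I, ';') = CLOSURE({ [A → αX.β] : [A → α.Xβ] ∈ I, X = ';' })

Items with dot before ';', with the dot advanced:
  [E → . ;] → [E → ; .]
Closure adds nothing (no advanced item has the dot before a non-terminal).

GOTO = { [E → ; .] }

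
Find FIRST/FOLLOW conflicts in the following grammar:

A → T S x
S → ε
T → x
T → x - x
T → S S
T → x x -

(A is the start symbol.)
Yes. T → x with FOLLOW(T) on { 'x' }; T → x '-' x with FOLLOW(T) on { 'x' }; T → x x '-' with FOLLOW(T) on { 'x' }

A FIRST/FOLLOW conflict occurs when a non-terminal N has a nullable alternative N → β (β ⇒* ε) and another alternative N → α with FIRST(α) ∩ FOLLOW(N) ≠ ∅: on such a lookahead the parser cannot decide between expanding α and letting N vanish via β.

Nullable non-terminals: S, T.
FIRST sets used below: FIRST(S) = { ε }
S has a nullable alternative but only one production, so nothing to check.

T: nullable alternative(s) T → S S; FOLLOW(T) = { 'x' }
  T → x: FIRST \ {ε} = { 'x' } — overlaps FOLLOW(T) on { 'x' }: CONFLICT
  T → x - x: FIRST \ {ε} = { 'x' } — overlaps FOLLOW(T) on { 'x' }: CONFLICT
  T → S S: FIRST \ {ε} = { } — this is the only nullable alternative, skip
  T → x x -: FIRST \ {ε} = { 'x' } — overlaps FOLLOW(T) on { 'x' }: CONFLICT

A has no nullable alternative, so no FIRST/FOLLOW check is needed there.

So the grammar has 3 FIRST/FOLLOW conflicts (marked CONFLICT above).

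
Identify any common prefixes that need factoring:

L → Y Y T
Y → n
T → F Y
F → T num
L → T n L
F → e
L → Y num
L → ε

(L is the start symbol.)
Yes, L has productions with common prefix 'Y'

Left-factoring is needed when two productions for the same non-terminal
share a common prefix on the right-hand side.

Productions for L:
  L → Y Y T
  L → T n L
  L → Y num
  L → ε
Productions for F:
  F → T num
  F → e

Found common prefix 'Y' in productions for L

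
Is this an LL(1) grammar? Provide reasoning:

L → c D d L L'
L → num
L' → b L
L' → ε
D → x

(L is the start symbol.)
No. Predict set conflict for L': { 'b' }

Relevant sets:
  FOLLOW(L') = { $, 'b' }

For L:
  PREDICT(L → c D d L L') = { 'c' }
  PREDICT(L → num) = { 'num' }
For L':
  PREDICT(L' → b L) = { 'b' }
  PREDICT(L' → ε) = { $, 'b' }
D has a single production, so nothing to check there.

Conflict found: Predict set conflict for L': { 'b' }
The grammar is NOT LL(1).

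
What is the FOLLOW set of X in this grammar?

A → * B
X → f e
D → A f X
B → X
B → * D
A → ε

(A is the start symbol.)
In D → A f X: X is at the end, add FOLLOW(D)
In B → X: X is at the end, add FOLLOW(B)

The FOLLOW sets referred to above (computed the same way, to a fixed point):
  FOLLOW(D) = { $, 'f' }
  FOLLOW(B) = { $, 'f' }

Taking the union: FOLLOW(X) = { $, 'f' }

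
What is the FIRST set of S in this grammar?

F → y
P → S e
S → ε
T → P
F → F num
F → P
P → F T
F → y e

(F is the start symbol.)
From S → ε:
  - ε-production, so ε ∈ FIRST(S)

Collecting: FIRST(S) = { ε }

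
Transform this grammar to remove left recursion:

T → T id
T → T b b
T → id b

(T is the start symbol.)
T is directly left-recursive. The standard transformation for
  A → A α₁ | ... | A α_m | β₁ | ... | β_n
is
  A  → β₁ A' | ... | β_n A'
  A' → α₁ A' | ... | α_m A' | ε

T → id b becomes T → id b T'
T → T id becomes T' → id T'
T → T b b becomes T' → b b T'
Add T' → ε

Resulting grammar:
T → id b T'
T' → id T'
T' → b b T'
T' → ε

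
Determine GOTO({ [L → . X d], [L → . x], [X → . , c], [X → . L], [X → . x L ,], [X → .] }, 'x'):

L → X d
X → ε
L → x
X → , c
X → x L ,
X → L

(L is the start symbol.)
GOTO(I, 'x') = CLOSURE({ [A → αX.β] : [A → α.Xβ] ∈ I, X = 'x' })

Items with dot before 'x', with the dot advanced:
  [L → . x] → [L → x .]
  [X → . x L ,] → [X → x . L ,]
Closure of the advanced items:
  [X → x . L ,] has the dot before L: add [L → . X d], [L → . x]
  [L → . X d] has the dot before X: add [X → .], [X → . , c], [X → . x L ,], [X → . L]

GOTO = { [L → . X d], [L → . x], [L → x .], [X → . , c], [X → . L], [X → . x L ,], [X → .], [X → x . L ,] }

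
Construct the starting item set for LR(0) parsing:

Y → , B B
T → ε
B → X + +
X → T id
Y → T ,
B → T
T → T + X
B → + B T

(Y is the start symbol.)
{ [T → . T + X], [T → .], [Y → . , B B], [Y → . T ,], [Y' → . Y] }

First, augment the grammar with Y' → Y
I₀ = CLOSURE({ [Y' → . Y] }):
  [Y' → . Y] has the dot before Y: add [Y → . , B B], [Y → . T ,]
  [Y → . T ,] has the dot before T: add [T → .], [T → . T + X]
No further items can be added.

I₀ = { [T → . T + X], [T → .], [Y → . , B B], [Y → . T ,], [Y' → . Y] }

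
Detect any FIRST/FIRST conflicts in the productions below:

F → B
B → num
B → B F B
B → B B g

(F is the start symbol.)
Yes. B → num / B → B F B on { 'num' }; B → num / B → B B g on { 'num' }; B → B F B / B → B B g on { 'num' }

A FIRST/FIRST conflict occurs when two productions N → α and N → β for the same non-terminal have FIRST(α) ∩ FIRST(β) ≠ ∅ (with ε ∈ FIRST of a nullable right-hand side, so two nullable alternatives also conflict).

FIRST sets of the non-terminals at (or reachable through a nullable prefix from) the front of some alternative:
  FIRST(B) = { 'num' }

Productions for B:
  B → num: FIRST = { 'num' }
  B → B F B: FIRST = { 'num' }
  B → B B g: FIRST = { 'num' }
F has only one production, so no FIRST/FIRST conflict is possible there.

Conflict for B: B → num and B → B F B
  Overlap: { 'num' }
Conflict for B: B → num and B → B B g
  Overlap: { 'num' }
Conflict for B: B → B F B and B → B B g
  Overlap: { 'num' }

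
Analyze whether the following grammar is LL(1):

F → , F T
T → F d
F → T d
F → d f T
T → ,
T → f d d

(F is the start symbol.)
No. Predict set conflict for F: { ',' }

Relevant sets:
  FIRST(T) = { ',', 'd', 'f' }
  FIRST(F) = { ',', 'd', 'f' }

For F:
  PREDICT(F → ',' F T) = { ',' }
  PREDICT(F → T d) = { ',', 'd', 'f' }
  PREDICT(F → d f T) = { 'd' }
For T:
  PREDICT(T → F d) = { ',', 'd', 'f' }
  PREDICT(T → ',') = { ',' }
  PREDICT(T → f d d) = { 'f' }

Conflict found: Predict set conflict for F: { ',' }
The grammar is NOT LL(1).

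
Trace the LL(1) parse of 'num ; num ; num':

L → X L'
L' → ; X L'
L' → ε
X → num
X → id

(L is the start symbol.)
LL(1) parsing maintains a stack (initially the start symbol over $) and the input. At each step: if the stack top is a terminal, match it against the current input token; if it is a non-terminal N, replace it with the RHS of M[N, lookahead] (the unique production whose predict set contains the lookahead).

Stack is shown with the top on the left.

Stack     Input              Action
-----------------------------------
L $       num ; num ; num $  output L → X L'
X L' $    num ; num ; num $  output X → num
num L' $  num ; num ; num $  match 'num'
L' $      ; num ; num $      output L' → ; X L'
; X L' $  ; num ; num $      match ';'
X L' $    num ; num $        output X → num
num L' $  num ; num $        match 'num'
L' $      ; num $            output L' → ; X L'
; X L' $  ; num $            match ';'
X L' $    num $              output X → num
num L' $  num $              match 'num'
L' $      $                  output L' → ε
$         $                  accept

The string is accepted.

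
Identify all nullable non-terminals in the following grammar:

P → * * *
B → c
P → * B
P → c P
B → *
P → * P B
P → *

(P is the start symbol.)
There are no ε-productions, so no non-terminal can derive ε.
No non-terminals are nullable.

Answer: None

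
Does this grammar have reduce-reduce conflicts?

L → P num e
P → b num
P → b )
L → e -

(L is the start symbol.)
A reduce-reduce conflict occurs when an LR(0) state has two complete items [A → α .] and [B → β .] — both call for a reduction, and with no lookahead the parser cannot choose between them.

Augment with L' → L and build the canonical LR(0) collection (I0 = CLOSURE({[L' → . L]}), then GOTO on every symbol after a dot until no new states appear). It has 10 states:
  I0: { [L → . P num e], [L → . e -], [L' → . L], [P → . b )], [P → . b num] }  — shift
  I1: { [L' → L .] }  — accept
  I2: { [L → P . num e] }  — shift
  I3: { [P → b . )], [P → b . num] }  — shift
  I4: { [L → e . -] }  — shift
  I5: { [L → e - .] }  — reduce
  I6: { [P → b ) .] }  — reduce
  I7: { [P → b num .] }  — reduce
  I8: { [L → P num . e] }  — shift
  I9: { [L → P num e .] }  — reduce

No state contains more than one complete item.

Answer: No reduce-reduce conflicts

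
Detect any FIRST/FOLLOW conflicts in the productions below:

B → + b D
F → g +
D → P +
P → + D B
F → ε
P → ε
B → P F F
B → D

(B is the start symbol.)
Yes. B → '+' b D with FOLLOW(B) on { '+' }; B → D with FOLLOW(B) on { '+' }; F → g '+' with FOLLOW(F) on { 'g' }; P → '+' D B with FOLLOW(P) on { '+' }

Nullable non-terminals: B, F, P.
FIRST sets used below: FIRST(P) = { '+', ε }, FIRST(F) = { 'g', ε }, FIRST(D) = { '+' }

B: nullable alternative(s) B → P F F; FOLLOW(B) = { $, '+', 'g' }
  B → + b D: FIRST \ {ε} = { '+' } — overlaps FOLLOW(B) on { '+' }: CONFLICT
  B → P F F: FIRST \ {ε} = { '+', 'g' } — this is the only nullable alternative, skip
  B → D: FIRST \ {ε} = { '+' } — overlaps FOLLOW(B) on { '+' }: CONFLICT

F: nullable alternative(s) F → ε; FOLLOW(F) = { $, '+', 'g' }
  F → g +: FIRST \ {ε} = { 'g' } — overlaps FOLLOW(F) on { 'g' }: CONFLICT
  F → ε: FIRST \ {ε} = { } — this is the only nullable alternative, skip

P: nullable alternative(s) P → ε; FOLLOW(P) = { $, '+', 'g' }
  P → + D B: FIRST \ {ε} = { '+' } — overlaps FOLLOW(P) on { '+' }: CONFLICT
  P → ε: FIRST \ {ε} = { } — this is the only nullable alternative, skip

D has no nullable alternative, so no FIRST/FOLLOW check is needed there.

So the grammar has 4 FIRST/FOLLOW conflicts (marked CONFLICT above).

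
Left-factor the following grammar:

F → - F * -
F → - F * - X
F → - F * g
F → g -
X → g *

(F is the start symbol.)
F → - F * F'
F' → - F''
F'' → ε
F'' → X
F' → g
F → g -
X → g *

Left-factoring transforms A → αβ₁ | αβ₂ into A → αA' and A' → β₁ | β₂
(α is the longest common prefix among the alternatives). Repeat until
no nonterminal has two alternatives with a common prefix.

Round 1: F has alternatives sharing prefix '- F *'. Introduce F': F → - F * F'
  Add: F' → -
  Add: F' → - X
  Add: F' → g

Round 2: F' has alternatives sharing prefix '-'. Introduce F'': F' → - F''
  Add: F'' → ε
  Add: F'' → X

No remaining common prefixes — done.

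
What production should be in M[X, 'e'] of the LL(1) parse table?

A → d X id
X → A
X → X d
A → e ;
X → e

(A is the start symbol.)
To find M[X, 'e'], we find productions for X where 'e' is in the predict set (PREDICT(N → α) = (FIRST(α) \ {ε}) ∪ (FOLLOW(N) if α ⇒* ε)).

Relevant sets:
  FIRST(A) = { 'd', 'e' }
  FIRST(X) = { 'd', 'e' }

X → A: PREDICT = { 'd', 'e' }
  'e' is in predict set, so this production goes in M[X, 'e']
X → X d: PREDICT = { 'd', 'e' }
  'e' is in predict set, so this production goes in M[X, 'e']
X → e: PREDICT = { 'e' }
  'e' is in predict set, so this production goes in M[X, 'e']

M[X, 'e'] = X → A, X → X d, X → e  (a multiply-defined cell — the grammar is not LL(1))

Answer: X → A, X → X d, X → e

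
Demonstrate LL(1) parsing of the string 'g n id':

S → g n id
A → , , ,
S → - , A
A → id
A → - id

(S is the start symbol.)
LL(1) parsing maintains a stack (initially the start symbol over $) and the input. At each step: if the stack top is a terminal, match it against the current input token; if it is a non-terminal N, replace it with the RHS of M[N, lookahead] (the unique production whose predict set contains the lookahead).

Stack is shown with the top on the left.

Stack     Input     Action
--------------------------
S $       g n id $  output S → g n id
g n id $  g n id $  match 'g'
n id $    n id $    match 'n'
id $      id $      match 'id'
$         $         accept

The string is accepted.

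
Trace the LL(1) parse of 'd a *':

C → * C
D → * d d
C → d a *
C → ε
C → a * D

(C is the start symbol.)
LL(1) parsing maintains a stack (initially the start symbol over $) and the input. At each step: if the stack top is a terminal, match it against the current input token; if it is a non-terminal N, replace it with the RHS of M[N, lookahead] (the unique production whose predict set contains the lookahead).

Stack is shown with the top on the left.

Stack    Input    Action
------------------------
C $      d a * $  output C → d a *
d a * $  d a * $  match 'd'
a * $    a * $    match 'a'
* $      * $      match '*'
$        $        accept

The string is accepted.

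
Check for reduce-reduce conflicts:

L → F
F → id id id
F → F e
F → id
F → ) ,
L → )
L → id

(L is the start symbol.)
Augment with L' → L and build the canonical LR(0) collection (I0 = CLOSURE({[L' → . L]}), then GOTO on every symbol after a dot until no new states appear). It has 9 states:
  I0: { [F → . ) ,], [F → . F e], [F → . id id id], [F → . id], [L → . )], [L → . F], [L → . id], [L' → . L] }  — shift
  I1: { [F → ) . ,], [L → ) .] }  — shift, reduce
  I2: { [F → F . e], [L → F .] }  — shift, reduce
  I3: { [L' → L .] }  — accept
  I4: { [F → id . id id], [F → id .], [L → id .] }  — shift, 2 reduces
  I5: { [F → id id . id] }  — shift
  I6: { [F → id id id .] }  — reduce
  I7: { [F → F e .] }  — reduce
  I8: { [F → ) , .] }  — reduce

I4 contains complete items [F → id .], [L → id .] — reduce-reduce conflict.

Answer: Yes — I4: [F → id .] vs [L → id .]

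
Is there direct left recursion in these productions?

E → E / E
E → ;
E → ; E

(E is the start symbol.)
Yes, E is left-recursive

E → E / E: LEFT RECURSIVE (starts with E)
E → ;: starts with ';'
E → ; E: starts with ';'

The grammar has direct left recursion on: E.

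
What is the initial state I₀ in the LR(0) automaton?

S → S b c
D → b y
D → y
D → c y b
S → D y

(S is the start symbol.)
{ [D → . b y], [D → . c y b], [D → . y], [S → . D y], [S → . S b c], [S' → . S] }

First, augment the grammar with S' → S
I₀ = CLOSURE({ [S' → . S] }):
  [S' → . S] has the dot before S: add [S → . S b c], [S → . D y]
  [S → . D y] has the dot before D: add [D → . b y], [D → . y], [D → . c y b]
No further items can be added.

I₀ = { [D → . b y], [D → . c y b], [D → . y], [S → . D y], [S → . S b c], [S' → . S] }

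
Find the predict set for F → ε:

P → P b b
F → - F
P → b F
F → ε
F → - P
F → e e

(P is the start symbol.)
PREDICT(F → ε) = (FIRST(RHS) \ {ε}) ∪ (FOLLOW(F) if ε ∈ FIRST(RHS), i.e. RHS ⇒* ε)
The right-hand side is ε (FIRST(ε) = { ε }), so the predict set is FOLLOW(F) = { $, 'b' }
PREDICT(F → ε) = { $, 'b' }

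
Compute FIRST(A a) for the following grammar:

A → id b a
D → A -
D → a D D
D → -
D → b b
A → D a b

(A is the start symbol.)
FIRST sets of the non-terminals involved (from the grammar, by fixed-point iteration):
  FIRST(A) = { '-', 'a', 'b', 'id' }

To compute FIRST(A a), process the symbols left to right:
Symbol A is a non-terminal. Add FIRST(A) \ {ε} = { '-', 'a', 'b', 'id' }
A is not nullable (ε ∉ FIRST(A)), so stop here.
FIRST(A a) = { '-', 'a', 'b', 'id' }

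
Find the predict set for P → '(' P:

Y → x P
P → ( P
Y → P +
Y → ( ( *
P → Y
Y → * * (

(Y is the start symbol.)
{ '(' }

PREDICT(P → '(' P) = (FIRST(RHS) \ {ε}) ∪ (FOLLOW(P) if ε ∈ FIRST(RHS), i.e. RHS ⇒* ε)
FIRST('(' P) = { '(' }
ε ∉ FIRST('(' P), so FOLLOW(P) is not added.
PREDICT(P → '(' P) = { '(' }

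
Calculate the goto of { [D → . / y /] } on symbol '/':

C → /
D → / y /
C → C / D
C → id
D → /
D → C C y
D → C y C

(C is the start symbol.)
{ [D → / . y /] }

GOTO(I, '/') = CLOSURE({ [A → αX.β] : [A → α.Xβ] ∈ I, X = '/' })

Items with dot before '/', with the dot advanced:
  [D → . / y /] → [D → / . y /]
Closure adds nothing (no advanced item has the dot before a non-terminal).

GOTO = { [D → / . y /] }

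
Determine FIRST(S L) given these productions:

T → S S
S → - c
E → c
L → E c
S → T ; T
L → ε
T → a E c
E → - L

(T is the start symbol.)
FIRST sets of the non-terminals involved (from the grammar, by fixed-point iteration):
  FIRST(S) = { '-', 'a' }

To compute FIRST(S L), process the symbols left to right:
Symbol S is a non-terminal. Add FIRST(S) \ {ε} = { '-', 'a' }
S is not nullable (ε ∉ FIRST(S)), so stop here.
FIRST(S L) = { '-', 'a' }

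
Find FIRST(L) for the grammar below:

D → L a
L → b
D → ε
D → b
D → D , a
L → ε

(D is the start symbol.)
To compute FIRST(L), examine every production with L on the left-hand side, reading each right-hand side left to right until a non-nullable symbol is reached.

From L → b:
  - b is a terminal: add 'b' and stop
From L → ε:
  - ε-production, so ε ∈ FIRST(L)

Collecting: FIRST(L) = { 'b', ε }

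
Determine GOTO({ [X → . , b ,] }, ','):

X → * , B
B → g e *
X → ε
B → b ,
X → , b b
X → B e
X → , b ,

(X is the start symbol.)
GOTO(I, ',') = CLOSURE({ [A → αX.β] : [A → α.Xβ] ∈ I, X = ',' })

Items with dot before ',', with the dot advanced:
  [X → . , b ,] → [X → , . b ,]
Closure adds nothing (no advanced item has the dot before a non-terminal).

GOTO = { [X → , . b ,] }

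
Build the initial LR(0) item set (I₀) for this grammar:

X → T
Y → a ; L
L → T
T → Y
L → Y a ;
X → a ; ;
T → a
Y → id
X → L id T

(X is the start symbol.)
First, augment the grammar with X' → X
I₀ = CLOSURE({ [X' → . X] }):
  [X' → . X] has the dot before X: add [X → . T], [X → . a ; ;], [X → . L id T]
  [X → . T] has the dot before T: add [T → . Y], [T → . a]
  [X → . L id T] has the dot before L: add [L → . T], [L → . Y a ;]
  [T → . Y] has the dot before Y: add [Y → . a ; L], [Y → . id]
No further items can be added.

I₀ = { [L → . T], [L → . Y a ;], [T → . Y], [T → . a], [X → . L id T], [X → . T], [X → . a ; ;], [X' → . X], [Y → . a ; L], [Y → . id] }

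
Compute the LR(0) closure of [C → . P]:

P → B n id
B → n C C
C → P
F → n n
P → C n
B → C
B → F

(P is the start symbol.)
{ [B → . C], [B → . F], [B → . n C C], [C → . P], [F → . n n], [P → . B n id], [P → . C n] }

To compute CLOSURE, for each item [A → α.Bβ] where B is a non-terminal, add [B → .γ] for all productions B → γ; repeat for the newly added items until nothing changes.

Start with: [C → . P]
  [C → . P] has the dot before P: add [P → . B n id], [P → . C n]
  [P → . B n id] has the dot before B: add [B → . n C C], [B → . C], [B → . F]
  [P → . C n] has the dot before C: all C-items already present
  [B → . F] has the dot before F: add [F → . n n]
No further items can be added.

CLOSURE = { [B → . C], [B → . F], [B → . n C C], [C → . P], [F → . n n], [P → . B n id], [P → . C n] }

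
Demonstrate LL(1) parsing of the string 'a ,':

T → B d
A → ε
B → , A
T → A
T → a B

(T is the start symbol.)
LL(1) parsing maintains a stack (initially the start symbol over $) and the input. At each step: if the stack top is a terminal, match it against the current input token; if it is a non-terminal N, replace it with the RHS of M[N, lookahead] (the unique production whose predict set contains the lookahead).

Stack is shown with the top on the left.

Stack  Input  Action
--------------------
T $    a , $  output T → a B
a B $  a , $  match 'a'
B $    , $    output B → , A
, A $  , $    match ','
A $    $      output A → ε
$      $      accept

The string is accepted.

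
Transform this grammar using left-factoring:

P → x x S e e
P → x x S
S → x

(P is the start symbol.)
P → x x S P'
P' → e e
P' → ε
S → x

Left-factoring transforms A → αβ₁ | αβ₂ into A → αA' and A' → β₁ | β₂
(α is the longest common prefix among the alternatives). Repeat until
no nonterminal has two alternatives with a common prefix.

Round 1: P has alternatives sharing prefix 'x x S'. Introduce P': P → x x S P'
  Add: P' → e e
  Add: P' → ε

No remaining common prefixes — done.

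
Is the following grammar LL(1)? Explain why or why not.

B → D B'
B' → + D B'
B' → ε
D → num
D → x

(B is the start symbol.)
Yes, the grammar is LL(1).

A grammar is LL(1) if for each non-terminal N with multiple productions, the predict sets of those productions are pairwise disjoint, where PREDICT(N → α) = (FIRST(α) \ {ε}) ∪ (FOLLOW(N) if α ⇒* ε).

Relevant sets:
  FOLLOW(B') = { $ }

For B':
  PREDICT(B' → '+' D B') = { '+' }
  PREDICT(B' → ε) = { $ }
For D:
  PREDICT(D → num) = { 'num' }
  PREDICT(D → x) = { 'x' }
B has a single production, so nothing to check there.

All predict sets are disjoint. The grammar IS LL(1).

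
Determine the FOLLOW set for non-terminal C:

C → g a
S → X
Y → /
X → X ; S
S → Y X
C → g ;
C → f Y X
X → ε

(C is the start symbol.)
C is the start symbol, so $ ∈ FOLLOW(C).
C does not occur on any right-hand side.

Taking the union: FOLLOW(C) = { $ }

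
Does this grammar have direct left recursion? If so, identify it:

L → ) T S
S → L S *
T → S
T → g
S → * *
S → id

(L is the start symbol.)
Direct left recursion occurs when N → N α for some non-terminal N (the right-hand side begins with the left-hand side itself).

L → ) T S: starts with ')'
S → L S *: starts with L
T → S: starts with S
T → g: starts with g
S → * *: starts with '*'
S → id: starts with id

No direct left recursion found.

Answer: No direct left recursion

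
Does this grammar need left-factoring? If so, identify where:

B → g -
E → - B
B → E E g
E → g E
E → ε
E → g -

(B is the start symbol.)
Left-factoring is needed when two productions for the same non-terminal
share a common prefix on the right-hand side.

Productions for B:
  B → g -
  B → E E g
Productions for E:
  E → - B
  E → g E
  E → ε
  E → g -

Found common prefix 'g' in productions for E

Answer: Yes, E has productions with common prefix 'g'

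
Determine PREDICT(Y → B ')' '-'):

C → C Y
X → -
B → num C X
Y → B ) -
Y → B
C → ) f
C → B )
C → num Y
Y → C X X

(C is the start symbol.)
PREDICT(Y → B ')' '-') = (FIRST(RHS) \ {ε}) ∪ (FOLLOW(Y) if ε ∈ FIRST(RHS), i.e. RHS ⇒* ε)
FIRST(B) = { 'num' }
FIRST(B ')' '-') = { 'num' }
ε ∉ FIRST(B ')' '-'), so FOLLOW(Y) is not added.
PREDICT(Y → B ')' '-') = { 'num' }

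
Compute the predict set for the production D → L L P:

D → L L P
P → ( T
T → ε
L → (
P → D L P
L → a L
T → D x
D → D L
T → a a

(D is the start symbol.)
PREDICT(D → L L P) = (FIRST(RHS) \ {ε}) ∪ (FOLLOW(D) if ε ∈ FIRST(RHS), i.e. RHS ⇒* ε)
FIRST(L) = { '(', 'a' }
FIRST(L L P) = { '(', 'a' }
ε ∉ FIRST(L L P), so FOLLOW(D) is not added.
PREDICT(D → L L P) = { '(', 'a' }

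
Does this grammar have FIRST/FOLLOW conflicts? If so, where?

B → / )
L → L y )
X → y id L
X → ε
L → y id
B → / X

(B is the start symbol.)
No FIRST/FOLLOW conflicts.

Nullable non-terminals: X.

X: nullable alternative(s) X → ε; FOLLOW(X) = { $ }
  X → y id L: FIRST \ {ε} = { 'y' } — disjoint from FOLLOW(X)
  X → ε: FIRST \ {ε} = { } — this is the only nullable alternative, skip

B, L have no nullable alternative, so no FIRST/FOLLOW check is needed there.

No FIRST/FOLLOW conflicts found.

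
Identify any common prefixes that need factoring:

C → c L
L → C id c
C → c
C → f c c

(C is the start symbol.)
Yes, C has productions with common prefix 'c'

Left-factoring is needed when two productions for the same non-terminal
share a common prefix on the right-hand side.

Productions for C:
  C → c L
  C → c
  C → f c c

Found common prefix 'c' in productions for C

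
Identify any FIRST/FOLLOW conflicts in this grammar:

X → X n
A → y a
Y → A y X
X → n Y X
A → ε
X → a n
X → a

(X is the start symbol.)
Yes. A → y a with FOLLOW(A) on { 'y' }

Nullable non-terminals: A.

A: nullable alternative(s) A → ε; FOLLOW(A) = { 'y' }
  A → y a: FIRST \ {ε} = { 'y' } — overlaps FOLLOW(A) on { 'y' }: CONFLICT
  A → ε: FIRST \ {ε} = { } — this is the only nullable alternative, skip

X, Y have no nullable alternative, so no FIRST/FOLLOW check is needed there.

So the grammar has 1 FIRST/FOLLOW conflict (marked CONFLICT above).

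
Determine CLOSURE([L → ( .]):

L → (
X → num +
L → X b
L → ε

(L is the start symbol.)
{ [L → ( .] }

Start with: [L → ( .]
The dot is at the end, so nothing is added.

CLOSURE = { [L → ( .] }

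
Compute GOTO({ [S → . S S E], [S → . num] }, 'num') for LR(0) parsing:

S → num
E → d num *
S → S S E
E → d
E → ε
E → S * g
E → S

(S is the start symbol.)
GOTO(I, 'num') = CLOSURE({ [A → αX.β] : [A → α.Xβ] ∈ I, X = 'num' })

Items with dot before 'num', with the dot advanced:
  [S → . num] → [S → num .]
Closure adds nothing (no advanced item has the dot before a non-terminal).

GOTO = { [S → num .] }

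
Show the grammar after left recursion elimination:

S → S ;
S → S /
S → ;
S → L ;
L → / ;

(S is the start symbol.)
S is directly left-recursive. The standard transformation for
  A → A α₁ | ... | A α_m | β₁ | ... | β_n
is
  A  → β₁ A' | ... | β_n A'
  A' → α₁ A' | ... | α_m A' | ε

S → ; becomes S → ; S'
S → L ; becomes S → L ; S'
S → S ; becomes S' → ; S'
S → S / becomes S' → / S'
Add S' → ε

Productions for other non-terminals are unchanged:
  L → / ;

Resulting grammar:
S → ; S'
S → L ; S'
S' → ; S'
S' → / S'
S' → ε
L → / ;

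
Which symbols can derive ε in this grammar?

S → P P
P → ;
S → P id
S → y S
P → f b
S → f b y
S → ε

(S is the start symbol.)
A non-terminal is nullable if it can derive ε (the empty string): either it has an ε-production, or it has a production whose right-hand side consists entirely of nullable non-terminals.

ε-productions: S → ε
So S is immediately nullable.
No further non-terminal can be added: every production for the remaining non-terminals contains a terminal or a non-nullable non-terminal.
Nullable = { 'S' }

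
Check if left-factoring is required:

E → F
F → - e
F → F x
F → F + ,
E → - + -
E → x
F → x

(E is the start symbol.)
Yes, F has productions with common prefix 'F'

Left-factoring is needed when two productions for the same non-terminal
share a common prefix on the right-hand side.

Productions for E:
  E → F
  E → - + -
  E → x
Productions for F:
  F → - e
  F → F x
  F → F + ,
  F → x

Found common prefix 'F' in productions for F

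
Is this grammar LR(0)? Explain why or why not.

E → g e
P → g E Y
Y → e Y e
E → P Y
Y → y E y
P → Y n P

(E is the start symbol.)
Augment with E' → E and build the canonical LR(0) collection (I0 = CLOSURE({[E' → . E]}), then GOTO on every symbol after a dot until no new states appear). It has 18 states:
  I0: { [E → . P Y], [E → . g e], [E' → . E], [P → . Y n P], [P → . g E Y], [Y → . e Y e], [Y → . y E y] }  — shift
  I1: { [E' → E .] }  — accept
  I2: { [E → P . Y], [Y → . e Y e], [Y → . y E y] }  — shift
  I3: { [P → Y . n P] }  — shift
  I4: { [Y → . e Y e], [Y → . y E y], [Y → e . Y e] }  — shift
  I5: { [E → . P Y], [E → . g e], [E → g . e], [P → . Y n P], [P → . g E Y], [P → g . E Y], [Y → . e Y e], [Y → . y E y] }  — shift
  I6: { [E → . P Y], [E → . g e], [P → . Y n P], [P → . g E Y], [Y → . e Y e], [Y → . y E y], [Y → y . E y] }  — shift
  I7: { [Y → y E . y] }  — shift
  I8: { [Y → y E y .] }  — reduce
  I9: { [P → g E . Y], [Y → . e Y e], [Y → . y E y] }  — shift
  I10: { [E → g e .], [Y → . e Y e], [Y → . y E y], [Y → e . Y e] }  — shift, reduce
  I11: { [Y → e Y . e] }  — shift
  I12: { [Y → e Y e .] }  — reduce
  I13: { [P → g E Y .] }  — reduce
  I14: { [P → . Y n P], [P → . g E Y], [P → Y n . P], [Y → . e Y e], [Y → . y E y] }  — shift
  I15: { [P → Y n P .] }  — reduce
  I16: { [E → . P Y], [E → . g e], [P → . Y n P], [P → . g E Y], [P → g . E Y], [Y → . e Y e], [Y → . y E y] }  — shift
  I17: { [E → P Y .] }  — reduce

Conflict in state I10:
  Shift-reduce conflict between [E → g e .] and [Y → . e Y e]
So the grammar is NOT LR(0).

Answer: No. Shift-reduce conflict between [E → g e .] and [Y → . e Y e]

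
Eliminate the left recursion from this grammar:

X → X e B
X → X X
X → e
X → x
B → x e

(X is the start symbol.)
X → e X'
X → x X'
X' → e B X'
X' → X X'
X' → ε
B → x e

X is directly left-recursive. The standard transformation for
  A → A α₁ | ... | A α_m | β₁ | ... | β_n
is
  A  → β₁ A' | ... | β_n A'
  A' → α₁ A' | ... | α_m A' | ε

X → e becomes X → e X'
X → x becomes X → x X'
X → X e B becomes X' → e B X'
X → X X becomes X' → X X'
Add X' → ε

Productions for other non-terminals are unchanged:
  B → x e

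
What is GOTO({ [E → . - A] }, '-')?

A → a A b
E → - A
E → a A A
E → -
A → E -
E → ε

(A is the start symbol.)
GOTO(I, '-') = CLOSURE({ [A → αX.β] : [A → α.Xβ] ∈ I, X = '-' })

Items with dot before '-', with the dot advanced:
  [E → . - A] → [E → - . A]
Closure of the advanced items:
  [E → - . A] has the dot before A: add [A → . a A b], [A → . E -]
  [A → . E -] has the dot before E: add [E → . - A], [E → . a A A], [E → . -], [E → .]

GOTO = { [A → . E -], [A → . a A b], [E → - . A], [E → . - A], [E → . -], [E → . a A A], [E → .] }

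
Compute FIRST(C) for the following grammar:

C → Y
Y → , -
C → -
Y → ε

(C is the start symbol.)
{ ',', '-', ε }

FIRST sets of the other non-terminals involved (by the same procedure, iterated to a fixed point):
  FIRST(Y) = { ',', ε }

From C → Y:
  - Y is a non-terminal: add FIRST(Y) \ {ε} = { ',' }
    Y is nullable and nothing follows, so the whole right-hand side can vanish: ε ∈ FIRST(C)
From C → -:
  - '-' is a terminal: add '-' and stop

Collecting: FIRST(C) = { ',', '-', ε }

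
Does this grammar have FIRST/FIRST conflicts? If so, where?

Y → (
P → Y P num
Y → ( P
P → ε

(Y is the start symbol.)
Yes. Y → '(' / Y → '(' P on { '(' }

FIRST sets of the non-terminals at (or reachable through a nullable prefix from) the front of some alternative:
  FIRST(Y) = { '(' }

Productions for Y:
  Y → (: FIRST = { '(' }
  Y → ( P: FIRST = { '(' }
Productions for P:
  P → Y P num: FIRST = { '(' }
  P → ε: FIRST = { ε }

Conflict for Y: Y → ( and Y → ( P
  Overlap: { '(' }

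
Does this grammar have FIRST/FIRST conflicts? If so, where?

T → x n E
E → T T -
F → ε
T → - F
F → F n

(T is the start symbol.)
No FIRST/FIRST conflicts.

FIRST sets of the non-terminals at (or reachable through a nullable prefix from) the front of some alternative:
  FIRST(F) = { 'n', ε }

Productions for T:
  T → x n E: FIRST = { 'x' }
  T → - F: FIRST = { '-' }
Productions for F:
  F → ε: FIRST = { ε }
  F → F n: FIRST = { 'n' }
E has only one production, so no FIRST/FIRST conflict is possible there.

All alternatives of each non-terminal have pairwise disjoint FIRST sets.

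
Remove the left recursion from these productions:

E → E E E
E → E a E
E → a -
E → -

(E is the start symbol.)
E is directly left-recursive. The standard transformation for
  A → A α₁ | ... | A α_m | β₁ | ... | β_n
is
  A  → β₁ A' | ... | β_n A'
  A' → α₁ A' | ... | α_m A' | ε

E → a - becomes E → a - E'
E → - becomes E → - E'
E → E E E becomes E' → E E E'
E → E a E becomes E' → a E E'
Add E' → ε

Resulting grammar:
E → a - E'
E → - E'
E' → E E E'
E' → a E E'
E' → ε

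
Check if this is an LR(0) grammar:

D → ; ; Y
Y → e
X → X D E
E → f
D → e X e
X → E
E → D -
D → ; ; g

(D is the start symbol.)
A grammar is LR(0) if no state in the canonical LR(0) collection has:
  - both a shift item (dot before a terminal) and a complete item (shift-reduce conflict), or
  - two or more complete items (reduce-reduce conflict; the accept item [D' → D .] counts as a complete item here).

Augment with D' → D and build the canonical LR(0) collection (I0 = CLOSURE({[D' → . D]}), then GOTO on every symbol after a dot until no new states appear). It has 16 states:
  I0: { [D → . ; ; Y], [D → . ; ; g], [D → . e X e], [D' → . D] }  — shift
  I1: { [D → ; . ; Y], [D → ; . ; g] }  — shift
  I2: { [D' → D .] }  — accept
  I3: { [D → . ; ; Y], [D → . ; ; g], [D → . e X e], [D → e . X e], [E → . D -], [E → . f], [X → . E], [X → . X D E] }  — shift
  I4: { [E → D . -] }  — shift
  I5: { [X → E .] }  — reduce
  I6: { [D → . ; ; Y], [D → . ; ; g], [D → . e X e], [D → e X . e], [X → X . D E] }  — shift
  I7: { [E → f .] }  — reduce
  I8: { [D → . ; ; Y], [D → . ; ; g], [D → . e X e], [E → . D -], [E → . f], [X → X D . E] }  — shift
  I9: { [D → . ; ; Y], [D → . ; ; g], [D → . e X e], [D → e . X e], [D → e X e .], [E → . D -], [E → . f], [X → . E], [X → . X D E] }  — shift, reduce
  I10: { [X → X D E .] }  — reduce
  I11: { [E → D - .] }  — reduce
  I12: { [D → ; ; . Y], [D → ; ; . g], [Y → . e] }  — shift
  I13: { [D → ; ; Y .] }  — reduce
  I14: { [Y → e .] }  — reduce
  I15: { [D → ; ; g .] }  — reduce

Conflict in state I9:
  Shift-reduce conflict between [D → e X e .] and [D → . ; ; Y]
So the grammar is NOT LR(0).

Answer: No. Shift-reduce conflict between [D → e X e .] and [D → . ; ; Y]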